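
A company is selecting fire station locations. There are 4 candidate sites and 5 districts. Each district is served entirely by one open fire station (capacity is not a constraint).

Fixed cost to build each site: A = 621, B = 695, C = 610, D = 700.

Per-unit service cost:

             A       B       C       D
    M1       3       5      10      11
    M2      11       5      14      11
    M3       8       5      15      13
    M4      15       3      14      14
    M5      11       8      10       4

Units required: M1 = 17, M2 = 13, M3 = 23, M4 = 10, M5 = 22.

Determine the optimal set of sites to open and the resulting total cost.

For any fixed open set, each district goes to its cheapest open site; total = fixed + service.
{B}: M1→B 5·17=85, M2→B 5·13=65, M3→B 5·23=115, M4→B 3·10=30, M5→B 8·22=176. Service 471; fixed 695; total 1166.
{A}: service 770 + fixed 621 = 1391
{D}: M1→D 11·17=187, M2→D 11·13=143, M3→D 13·23=299, M4→D 14·10=140, M5→D 4·22=88. Service 857; fixed 700; total 1557.
{A, B, C, D}: service 349 + fixed 2626 = 2975
No other subset beats 1166.

Open B only; minimum total cost 1166.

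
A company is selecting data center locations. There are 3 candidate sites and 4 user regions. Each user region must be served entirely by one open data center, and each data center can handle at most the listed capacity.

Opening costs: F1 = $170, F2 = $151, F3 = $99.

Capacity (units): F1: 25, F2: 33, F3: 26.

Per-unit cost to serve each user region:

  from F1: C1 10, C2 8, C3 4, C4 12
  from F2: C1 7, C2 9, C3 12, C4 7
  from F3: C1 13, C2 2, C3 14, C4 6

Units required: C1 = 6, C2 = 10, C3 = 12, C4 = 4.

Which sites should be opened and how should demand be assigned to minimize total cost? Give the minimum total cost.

Minimum total cost: 421

Open {F1, F3}: C1→F1 10·6=60, C2→F3 2·10=20, C3→F1 4·12=48, C4→F3 6·4=24.
Loads: F1 carries 18/25, F3 carries 14/26. Service 152; fixed 269; total 421.
Next best feasible plan costs 439.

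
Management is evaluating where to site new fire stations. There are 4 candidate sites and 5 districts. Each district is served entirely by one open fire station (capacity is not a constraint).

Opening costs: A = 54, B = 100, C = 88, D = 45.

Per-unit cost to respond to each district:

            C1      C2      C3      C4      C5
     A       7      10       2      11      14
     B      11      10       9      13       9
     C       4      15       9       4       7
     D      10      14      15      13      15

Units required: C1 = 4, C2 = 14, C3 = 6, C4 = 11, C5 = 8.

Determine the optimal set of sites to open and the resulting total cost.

For any fixed open set, each district goes to its cheapest open site; total = fixed + service.
{A, C}: C1→C 4·4=16, C2→A 10·14=140, C3→A 2·6=12, C4→C 4·11=44, C5→C 7·8=56. Service 268; fixed 142; total 410.
{A, C, D}: C1→C 4·4=16, C2→A 10·14=140, C3→A 2·6=12, C4→C 4·11=44, C5→C 7·8=56. Service 268; fixed 187; total 455.
{A}: service 413 + fixed 54 = 467
{A, B, C, D}: C1→C 4·4=16, C2→A 10·14=140, C3→A 2·6=12, C4→C 4·11=44, C5→C 7·8=56. Service 268; fixed 287; total 555.
No other subset beats 410.

Open A and C; minimum total cost 410.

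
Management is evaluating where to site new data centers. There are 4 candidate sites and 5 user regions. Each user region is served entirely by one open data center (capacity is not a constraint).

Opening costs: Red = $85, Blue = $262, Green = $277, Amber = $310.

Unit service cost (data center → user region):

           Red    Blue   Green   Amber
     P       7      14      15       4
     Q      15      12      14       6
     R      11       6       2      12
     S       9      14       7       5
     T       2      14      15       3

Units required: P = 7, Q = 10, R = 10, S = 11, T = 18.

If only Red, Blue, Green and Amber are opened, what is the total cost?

Each user region is assigned to its cheapest site among the open ones.
{Red, Blue, Green, Amber}: P→Amber 4·7=28, Q→Amber 6·10=60, R→Green 2·10=20, S→Amber 5·11=55, T→Red 2·18=36. Service 199; fixed 934; total 1133.

Total cost: 1133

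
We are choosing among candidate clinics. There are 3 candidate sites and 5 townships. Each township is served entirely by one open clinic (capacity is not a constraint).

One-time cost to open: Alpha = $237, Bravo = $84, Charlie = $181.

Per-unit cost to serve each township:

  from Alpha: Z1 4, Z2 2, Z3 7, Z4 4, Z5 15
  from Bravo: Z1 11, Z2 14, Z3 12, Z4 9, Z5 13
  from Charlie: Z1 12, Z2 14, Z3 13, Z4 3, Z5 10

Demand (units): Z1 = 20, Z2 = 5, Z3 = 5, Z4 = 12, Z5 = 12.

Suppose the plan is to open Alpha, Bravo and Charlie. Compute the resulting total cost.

Total cost: 783

Each township is assigned to its cheapest site among the open ones.
{Alpha, Bravo, Charlie}: Z1→Alpha 4·20=80, Z2→Alpha 2·5=10, Z3→Alpha 7·5=35, Z4→Charlie 3·12=36, Z5→Charlie 10·12=120. Service 281; fixed 502; total 783.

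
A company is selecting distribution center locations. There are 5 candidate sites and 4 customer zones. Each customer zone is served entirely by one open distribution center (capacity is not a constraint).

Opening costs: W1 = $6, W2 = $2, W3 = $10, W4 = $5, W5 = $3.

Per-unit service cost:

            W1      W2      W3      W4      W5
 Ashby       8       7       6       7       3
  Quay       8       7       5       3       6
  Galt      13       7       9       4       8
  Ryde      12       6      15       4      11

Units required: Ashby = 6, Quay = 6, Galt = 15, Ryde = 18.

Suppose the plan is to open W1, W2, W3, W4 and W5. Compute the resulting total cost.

Total cost: 194

Each customer zone is assigned to its cheapest site among the open ones.
{W1, W2, W3, W4, W5}: Ashby→W5 3·6=18, Quay→W4 3·6=18, Galt→W4 4·15=60, Ryde→W4 4·18=72. Service 168; fixed 26; total 194.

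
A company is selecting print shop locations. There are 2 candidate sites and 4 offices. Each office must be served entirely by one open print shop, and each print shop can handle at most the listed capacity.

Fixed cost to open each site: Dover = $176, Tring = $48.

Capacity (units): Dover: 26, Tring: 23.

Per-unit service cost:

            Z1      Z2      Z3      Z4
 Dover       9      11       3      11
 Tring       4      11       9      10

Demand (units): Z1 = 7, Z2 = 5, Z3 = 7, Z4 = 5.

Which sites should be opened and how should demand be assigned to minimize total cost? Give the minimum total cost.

Minimum total cost: 370

Open {Dover}: Z1→Dover 9·7=63, Z2→Dover 11·5=55, Z3→Dover 3·7=21, Z4→Dover 11·5=55.
Loads: Dover carries 24/26. Service 194; fixed 176; total 370.
Next best feasible plan costs 378.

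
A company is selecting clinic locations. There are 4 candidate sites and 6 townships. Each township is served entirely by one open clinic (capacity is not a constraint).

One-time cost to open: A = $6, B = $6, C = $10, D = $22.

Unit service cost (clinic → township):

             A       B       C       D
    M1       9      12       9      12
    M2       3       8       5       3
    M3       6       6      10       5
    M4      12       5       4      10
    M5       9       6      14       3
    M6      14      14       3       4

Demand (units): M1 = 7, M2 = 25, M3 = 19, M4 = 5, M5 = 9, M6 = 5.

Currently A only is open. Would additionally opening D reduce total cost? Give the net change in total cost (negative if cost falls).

Current service cost with {A}: 463.
Adding D: each township re-picks its cheapest; new service cost 330, saving 133.
Extra fixed cost: 22. Net change = 22 − 133 = -111.
(Totals: 469 → 358.)

Yes — net change −111 (cost falls by 111).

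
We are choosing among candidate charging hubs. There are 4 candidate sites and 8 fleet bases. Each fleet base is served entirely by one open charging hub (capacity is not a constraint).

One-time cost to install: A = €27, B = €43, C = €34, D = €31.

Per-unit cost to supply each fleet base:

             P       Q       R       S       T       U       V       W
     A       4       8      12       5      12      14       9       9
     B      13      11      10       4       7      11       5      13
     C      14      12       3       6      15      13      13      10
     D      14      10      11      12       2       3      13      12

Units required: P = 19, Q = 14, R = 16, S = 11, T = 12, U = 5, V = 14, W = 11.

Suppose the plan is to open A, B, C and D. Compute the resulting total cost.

Total cost: 623

Each fleet base is assigned to its cheapest site among the open ones.
{A, B, C, D}: P→A 4·19=76, Q→A 8·14=112, R→C 3·16=48, S→B 4·11=44, T→D 2·12=24, U→D 3·5=15, V→B 5·14=70, W→A 9·11=99. Service 488; fixed 135; total 623.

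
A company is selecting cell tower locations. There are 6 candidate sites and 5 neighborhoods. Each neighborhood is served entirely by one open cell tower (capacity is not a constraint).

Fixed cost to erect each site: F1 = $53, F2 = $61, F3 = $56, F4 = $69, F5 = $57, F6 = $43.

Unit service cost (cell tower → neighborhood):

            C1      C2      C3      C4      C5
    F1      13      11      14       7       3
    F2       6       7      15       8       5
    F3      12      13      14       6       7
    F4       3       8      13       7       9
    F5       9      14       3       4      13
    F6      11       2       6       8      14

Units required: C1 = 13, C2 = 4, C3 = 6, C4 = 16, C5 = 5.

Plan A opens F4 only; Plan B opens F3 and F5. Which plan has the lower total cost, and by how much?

Plan A is cheaper by 24.

Plan A: {F4}: C1→F4 3·13=39, C2→F4 8·4=32, C3→F4 13·6=78, C4→F4 7·16=112, C5→F4 9·5=45. Service 306; fixed 69; total 375.
Plan B: {F3, F5}: C1→F5 9·13=117, C2→F3 13·4=52, C3→F5 3·6=18, C4→F5 4·16=64, C5→F3 7·5=35. Service 286; fixed 113; total 399.
Difference: |375 − 399| = 24.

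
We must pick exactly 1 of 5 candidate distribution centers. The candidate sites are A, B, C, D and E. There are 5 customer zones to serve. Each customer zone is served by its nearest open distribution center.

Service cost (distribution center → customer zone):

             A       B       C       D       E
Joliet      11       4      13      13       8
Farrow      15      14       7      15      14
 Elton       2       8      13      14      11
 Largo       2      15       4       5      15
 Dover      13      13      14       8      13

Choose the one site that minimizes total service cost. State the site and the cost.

Choose A only; total service cost 43.

With exactly 1 open, each customer zone uses its cheapest among the chosen.
{A}: Joliet→A 11, Farrow→A 15, Elton→A 2, Largo→A 2, Dover→A 13. Service cost 43.
{C}: service cost 51
{B}: service cost 54
Among all 5 size-1 choices, {A} is lowest.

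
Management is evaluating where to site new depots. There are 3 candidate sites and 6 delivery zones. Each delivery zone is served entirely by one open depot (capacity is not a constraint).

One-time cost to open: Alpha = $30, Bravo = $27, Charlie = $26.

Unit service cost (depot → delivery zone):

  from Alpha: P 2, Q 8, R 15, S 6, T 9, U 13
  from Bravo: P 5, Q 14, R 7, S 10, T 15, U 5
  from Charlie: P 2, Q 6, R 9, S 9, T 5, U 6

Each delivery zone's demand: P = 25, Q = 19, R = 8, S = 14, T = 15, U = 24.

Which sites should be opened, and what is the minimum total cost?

For any fixed open set, each delivery zone goes to its cheapest open site; total = fixed + service.
{Alpha, Bravo, Charlie}: P→Alpha 2·25=50, Q→Charlie 6·19=114, R→Bravo 7·8=56, S→Alpha 6·14=84, T→Charlie 5·15=75, U→Bravo 5·24=120. Service 499; fixed 83; total 582.
{Bravo, Charlie}: P→Charlie 2·25=50, Q→Charlie 6·19=114, R→Bravo 7·8=56, S→Charlie 9·14=126, T→Charlie 5·15=75, U→Bravo 5·24=120. Service 541; fixed 53; total 594.
{Alpha, Charlie}: P→Alpha 2·25=50, Q→Charlie 6·19=114, R→Charlie 9·8=72, S→Alpha 6·14=84, T→Charlie 5·15=75, U→Charlie 6·24=144. Service 539; fixed 56; total 595.
{Charlie}: service 581 + fixed 26 = 607
No other subset beats 582.

Open Alpha, Bravo and Charlie; minimum total cost 582.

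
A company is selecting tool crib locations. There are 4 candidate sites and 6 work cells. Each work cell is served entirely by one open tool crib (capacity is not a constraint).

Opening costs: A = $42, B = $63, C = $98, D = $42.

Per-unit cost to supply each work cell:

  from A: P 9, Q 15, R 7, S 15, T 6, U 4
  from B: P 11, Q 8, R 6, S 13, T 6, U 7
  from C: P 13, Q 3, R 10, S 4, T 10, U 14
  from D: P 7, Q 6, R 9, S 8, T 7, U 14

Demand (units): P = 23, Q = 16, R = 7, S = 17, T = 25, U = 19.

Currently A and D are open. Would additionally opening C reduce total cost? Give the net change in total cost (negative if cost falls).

Current service cost with {A, D}: 668.
Adding C: each work cell re-picks its cheapest; new service cost 552, saving 116.
Extra fixed cost: 98. Net change = 98 − 116 = -18.
(Totals: 752 → 734.)

Yes — net change −18 (cost falls by 18).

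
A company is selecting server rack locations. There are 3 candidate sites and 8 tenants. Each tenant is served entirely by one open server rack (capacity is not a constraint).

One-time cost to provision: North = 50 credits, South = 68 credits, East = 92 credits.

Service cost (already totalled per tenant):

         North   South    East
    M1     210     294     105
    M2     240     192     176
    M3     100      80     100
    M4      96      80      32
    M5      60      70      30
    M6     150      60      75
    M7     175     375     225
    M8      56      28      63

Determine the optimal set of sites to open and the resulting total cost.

For any fixed open set, each tenant goes to its cheapest open site; total = fixed + service.
{North, East}: M1→East 105, M2→East 176, M3→North 100, M4→East 32, M5→East 30, M6→East 75, M7→North 175, M8→North 56. Service 749; fixed 142; total 891.
{North, South, East}: service 686 + fixed 210 = 896
{South, East}: M1→East 105, M2→East 176, M3→South 80, M4→East 32, M5→East 30, M6→South 60, M7→East 225, M8→South 28. Service 736; fixed 160; total 896.
{North}: service 1087 + fixed 50 = 1137
No other subset beats 891.

Open North and East; minimum total cost 891.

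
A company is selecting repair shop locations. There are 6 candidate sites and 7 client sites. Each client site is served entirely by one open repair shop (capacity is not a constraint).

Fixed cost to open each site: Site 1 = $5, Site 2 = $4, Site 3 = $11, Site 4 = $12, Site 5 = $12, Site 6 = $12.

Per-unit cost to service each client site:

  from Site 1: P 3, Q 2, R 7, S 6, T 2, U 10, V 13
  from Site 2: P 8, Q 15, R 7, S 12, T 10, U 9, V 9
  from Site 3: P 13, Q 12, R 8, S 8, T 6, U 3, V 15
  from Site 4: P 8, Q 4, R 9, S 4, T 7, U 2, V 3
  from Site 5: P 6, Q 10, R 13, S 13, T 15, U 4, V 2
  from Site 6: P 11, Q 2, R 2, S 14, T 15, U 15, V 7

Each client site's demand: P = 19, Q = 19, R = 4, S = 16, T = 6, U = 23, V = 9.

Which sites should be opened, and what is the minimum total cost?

For any fixed open set, each client site goes to its cheapest open site; total = fixed + service.
{Site 1, Site 4, Site 6}: P→Site 1 3·19=57, Q→Site 1 2·19=38, R→Site 6 2·4=8, S→Site 4 4·16=64, T→Site 1 2·6=12, U→Site 4 2·23=46, V→Site 4 3·9=27. Service 252; fixed 29; total 281.
{Site 1, Site 4, Site 5, Site 6}: P→Site 1 3·19=57, Q→Site 1 2·19=38, R→Site 6 2·4=8, S→Site 4 4·16=64, T→Site 1 2·6=12, U→Site 4 2·23=46, V→Site 5 2·9=18. Service 243; fixed 41; total 284.
{Site 1, Site 2, Site 4, Site 6}: service 252 + fixed 33 = 285
{Site 1, Site 2, Site 3, Site 4, Site 5, Site 6}: service 243 + fixed 56 = 299
No other subset beats 281.

Open Site 1, Site 4 and Site 6; minimum total cost 281.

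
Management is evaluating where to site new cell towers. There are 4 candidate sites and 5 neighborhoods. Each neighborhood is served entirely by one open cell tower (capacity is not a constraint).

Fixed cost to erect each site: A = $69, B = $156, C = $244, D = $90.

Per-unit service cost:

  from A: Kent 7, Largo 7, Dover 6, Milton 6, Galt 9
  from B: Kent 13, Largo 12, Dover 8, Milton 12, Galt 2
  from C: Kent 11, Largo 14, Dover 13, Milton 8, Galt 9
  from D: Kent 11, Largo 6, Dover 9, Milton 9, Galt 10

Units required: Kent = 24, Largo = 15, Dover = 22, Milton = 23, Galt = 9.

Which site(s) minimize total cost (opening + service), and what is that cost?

Open A only; minimum total cost 693.

For any fixed open set, each neighborhood goes to its cheapest open site; total = fixed + service.
{A}: Kent→A 7·24=168, Largo→A 7·15=105, Dover→A 6·22=132, Milton→A 6·23=138, Galt→A 9·9=81. Service 624; fixed 69; total 693.
{A, D}: Kent→A 7·24=168, Largo→D 6·15=90, Dover→A 6·22=132, Milton→A 6·23=138, Galt→A 9·9=81. Service 609; fixed 159; total 768.
{A, B}: Kent→A 7·24=168, Largo→A 7·15=105, Dover→A 6·22=132, Milton→A 6·23=138, Galt→B 2·9=18. Service 561; fixed 225; total 786.
{A, B, C, D}: service 546 + fixed 559 = 1105
(All 15 nonempty subsets were checked; A only is lowest.)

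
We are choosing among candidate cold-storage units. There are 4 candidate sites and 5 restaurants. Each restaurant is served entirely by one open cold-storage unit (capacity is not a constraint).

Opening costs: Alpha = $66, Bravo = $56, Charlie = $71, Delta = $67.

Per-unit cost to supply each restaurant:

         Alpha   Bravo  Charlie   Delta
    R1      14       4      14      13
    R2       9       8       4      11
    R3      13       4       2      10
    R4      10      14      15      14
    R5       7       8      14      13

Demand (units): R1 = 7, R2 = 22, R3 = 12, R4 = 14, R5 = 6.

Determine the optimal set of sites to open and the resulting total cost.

Open Bravo and Charlie; minimum total cost 511.

For any fixed open set, each restaurant goes to its cheapest open site; total = fixed + service.
{Bravo, Charlie}: R1→Bravo 4·7=28, R2→Charlie 4·22=88, R3→Charlie 2·12=24, R4→Bravo 14·14=196, R5→Bravo 8·6=48. Service 384; fixed 127; total 511.
{Alpha, Bravo, Charlie}: R1→Bravo 4·7=28, R2→Charlie 4·22=88, R3→Charlie 2·12=24, R4→Alpha 10·14=140, R5→Alpha 7·6=42. Service 322; fixed 193; total 515.
{Alpha, Charlie}: service 392 + fixed 137 = 529
{Alpha, Bravo, Charlie, Delta}: service 322 + fixed 260 = 582
No other subset beats 511.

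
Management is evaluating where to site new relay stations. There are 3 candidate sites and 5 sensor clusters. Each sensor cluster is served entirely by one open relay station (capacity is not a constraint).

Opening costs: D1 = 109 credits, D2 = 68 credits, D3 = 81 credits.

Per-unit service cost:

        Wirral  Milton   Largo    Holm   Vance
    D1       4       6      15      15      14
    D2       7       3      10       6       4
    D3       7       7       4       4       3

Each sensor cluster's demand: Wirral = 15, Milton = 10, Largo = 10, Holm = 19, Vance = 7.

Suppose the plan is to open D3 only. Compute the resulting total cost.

Total cost: 393

Each sensor cluster is assigned to its cheapest site among the open ones.
{D3}: Wirral→D3 7·15=105, Milton→D3 7·10=70, Largo→D3 4·10=40, Holm→D3 4·19=76, Vance→D3 3·7=21. Service 312; fixed 81; total 393.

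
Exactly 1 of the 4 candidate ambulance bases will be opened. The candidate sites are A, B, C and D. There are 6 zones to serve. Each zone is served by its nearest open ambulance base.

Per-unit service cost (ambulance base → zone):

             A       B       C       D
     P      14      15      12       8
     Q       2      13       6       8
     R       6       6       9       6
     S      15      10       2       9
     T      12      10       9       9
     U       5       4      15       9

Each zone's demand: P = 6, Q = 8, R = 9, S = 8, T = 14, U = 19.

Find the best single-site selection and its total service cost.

Choose D only; total service cost 535.

With exactly 1 open, each zone uses its cheapest among the chosen.
{D}: P→D 8·6=48, Q→D 8·8=64, R→D 6·9=54, S→D 9·8=72, T→D 9·14=126, U→D 9·19=171. Service cost 535.
{A}: service cost 537
{B}: service cost 544
Among all 4 size-1 choices, {D} is lowest.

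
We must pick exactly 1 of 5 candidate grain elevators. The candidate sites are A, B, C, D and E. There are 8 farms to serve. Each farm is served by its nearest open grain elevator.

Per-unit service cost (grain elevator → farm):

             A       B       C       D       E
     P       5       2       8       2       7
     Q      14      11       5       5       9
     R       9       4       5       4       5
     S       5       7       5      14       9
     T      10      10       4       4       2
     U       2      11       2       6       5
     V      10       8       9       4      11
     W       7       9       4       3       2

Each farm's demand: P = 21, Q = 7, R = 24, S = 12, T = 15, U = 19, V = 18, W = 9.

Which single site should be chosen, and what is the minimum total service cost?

With exactly 1 open, each farm uses its cheapest among the chosen.
{D}: P→D 2·21=42, Q→D 5·7=35, R→D 4·24=96, S→D 14·12=168, T→D 4·15=60, U→D 6·19=114, V→D 4·18=72, W→D 3·9=27. Service cost 614.
{C}: service cost 679
{E}: service cost 779
Among all 5 size-1 choices, {D} is lowest.

Choose D only; total service cost 614.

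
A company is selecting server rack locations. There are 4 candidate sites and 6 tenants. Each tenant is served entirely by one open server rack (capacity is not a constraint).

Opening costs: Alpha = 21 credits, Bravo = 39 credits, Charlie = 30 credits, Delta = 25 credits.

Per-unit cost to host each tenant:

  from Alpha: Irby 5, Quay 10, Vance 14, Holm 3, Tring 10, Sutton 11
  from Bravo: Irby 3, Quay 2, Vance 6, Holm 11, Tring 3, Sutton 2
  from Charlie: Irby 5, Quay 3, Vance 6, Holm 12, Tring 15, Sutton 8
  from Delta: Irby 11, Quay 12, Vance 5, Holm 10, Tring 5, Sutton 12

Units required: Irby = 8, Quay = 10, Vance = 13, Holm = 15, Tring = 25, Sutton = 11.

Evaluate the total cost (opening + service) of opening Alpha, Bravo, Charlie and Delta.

Each tenant is assigned to its cheapest site among the open ones.
{Alpha, Bravo, Charlie, Delta}: Irby→Bravo 3·8=24, Quay→Bravo 2·10=20, Vance→Delta 5·13=65, Holm→Alpha 3·15=45, Tring→Bravo 3·25=75, Sutton→Bravo 2·11=22. Service 251; fixed 115; total 366.

Total cost: 366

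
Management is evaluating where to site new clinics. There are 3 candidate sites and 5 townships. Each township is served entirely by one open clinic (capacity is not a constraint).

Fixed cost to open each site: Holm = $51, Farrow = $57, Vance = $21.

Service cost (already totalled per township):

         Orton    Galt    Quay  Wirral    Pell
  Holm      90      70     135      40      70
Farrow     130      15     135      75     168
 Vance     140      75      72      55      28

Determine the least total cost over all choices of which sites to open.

For any fixed open set, each township goes to its cheapest open site; total = fixed + service.
{Holm, Vance}: Orton→Holm 90, Galt→Holm 70, Quay→Vance 72, Wirral→Holm 40, Pell→Vance 28. Service 300; fixed 72; total 372.
{Holm, Farrow, Vance}: Orton→Holm 90, Galt→Farrow 15, Quay→Vance 72, Wirral→Holm 40, Pell→Vance 28. Service 245; fixed 129; total 374.
{Farrow, Vance}: service 300 + fixed 78 = 378
{Vance}: service 370 + fixed 21 = 391
(All 7 nonempty subsets were checked; Holm and Vance is lowest.)

Minimum total cost: 372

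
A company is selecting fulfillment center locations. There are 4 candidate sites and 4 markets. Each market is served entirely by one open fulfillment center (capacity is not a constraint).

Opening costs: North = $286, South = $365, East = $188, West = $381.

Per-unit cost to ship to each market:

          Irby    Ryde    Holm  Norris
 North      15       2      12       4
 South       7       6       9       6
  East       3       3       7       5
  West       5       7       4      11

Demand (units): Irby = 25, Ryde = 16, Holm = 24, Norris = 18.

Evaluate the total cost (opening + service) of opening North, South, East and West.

Total cost: 1495

Each market is assigned to its cheapest site among the open ones.
{North, South, East, West}: Irby→East 3·25=75, Ryde→North 2·16=32, Holm→West 4·24=96, Norris→North 4·18=72. Service 275; fixed 1220; total 1495.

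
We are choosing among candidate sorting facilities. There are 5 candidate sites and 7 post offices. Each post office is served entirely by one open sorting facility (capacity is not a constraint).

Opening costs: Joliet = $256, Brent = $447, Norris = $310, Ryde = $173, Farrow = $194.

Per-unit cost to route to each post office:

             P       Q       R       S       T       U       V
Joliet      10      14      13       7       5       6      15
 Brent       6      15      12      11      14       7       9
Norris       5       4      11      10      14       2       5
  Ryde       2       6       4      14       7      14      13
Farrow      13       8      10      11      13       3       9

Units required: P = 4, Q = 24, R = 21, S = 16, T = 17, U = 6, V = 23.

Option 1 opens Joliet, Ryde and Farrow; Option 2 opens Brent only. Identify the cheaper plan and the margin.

Option 1: {Joliet, Ryde, Farrow}: P→Ryde 2·4=8, Q→Ryde 6·24=144, R→Ryde 4·21=84, S→Joliet 7·16=112, T→Joliet 5·17=85, U→Farrow 3·6=18, V→Farrow 9·23=207. Service 658; fixed 623; total 1281.
Option 2: {Brent}: P→Brent 6·4=24, Q→Brent 15·24=360, R→Brent 12·21=252, S→Brent 11·16=176, T→Brent 14·17=238, U→Brent 7·6=42, V→Brent 9·23=207. Service 1299; fixed 447; total 1746.
Difference: |1281 − 1746| = 465.

Option 1 is cheaper by 465.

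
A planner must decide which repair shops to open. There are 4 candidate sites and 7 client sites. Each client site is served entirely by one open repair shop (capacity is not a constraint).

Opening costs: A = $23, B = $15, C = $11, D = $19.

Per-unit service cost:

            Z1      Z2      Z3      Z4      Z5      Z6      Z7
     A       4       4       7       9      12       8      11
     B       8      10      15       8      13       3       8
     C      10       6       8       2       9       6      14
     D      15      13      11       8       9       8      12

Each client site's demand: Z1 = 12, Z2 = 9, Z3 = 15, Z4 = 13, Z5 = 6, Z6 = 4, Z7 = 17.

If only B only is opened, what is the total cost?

Each client site is assigned to its cheapest site among the open ones.
{B}: Z1→B 8·12=96, Z2→B 10·9=90, Z3→B 15·15=225, Z4→B 8·13=104, Z5→B 13·6=78, Z6→B 3·4=12, Z7→B 8·17=136. Service 741; fixed 15; total 756.

Total cost: 756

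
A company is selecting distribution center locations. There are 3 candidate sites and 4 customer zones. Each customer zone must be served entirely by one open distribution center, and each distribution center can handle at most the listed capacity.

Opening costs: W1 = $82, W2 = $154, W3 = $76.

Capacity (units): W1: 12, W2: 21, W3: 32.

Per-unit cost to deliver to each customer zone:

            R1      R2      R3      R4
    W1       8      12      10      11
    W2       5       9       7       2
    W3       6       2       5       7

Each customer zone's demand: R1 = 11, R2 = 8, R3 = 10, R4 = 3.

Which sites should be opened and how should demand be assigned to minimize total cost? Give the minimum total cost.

Minimum total cost: 229

Open {W3}: R1→W3 6·11=66, R2→W3 2·8=16, R3→W3 5·10=50, R4→W3 7·3=21.
Loads: W3 carries 32/32. Service 153; fixed 76; total 229.
Next best feasible plan costs 311.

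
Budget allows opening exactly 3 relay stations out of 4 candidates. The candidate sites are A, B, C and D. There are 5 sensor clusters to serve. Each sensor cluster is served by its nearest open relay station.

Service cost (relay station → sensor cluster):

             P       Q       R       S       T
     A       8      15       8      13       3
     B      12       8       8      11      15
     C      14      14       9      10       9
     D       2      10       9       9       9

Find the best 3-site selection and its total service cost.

Choose A, B and D; total service cost 30.

With exactly 3 open, each sensor cluster uses its cheapest among the chosen.
{A, B, D}: P→D 2, Q→B 8, R→A 8, S→D 9, T→A 3. Service cost 30.
{A, C, D}: service cost 32
{B, C, D}: service cost 36
Among all 4 size-3 choices, {A, B, D} is lowest.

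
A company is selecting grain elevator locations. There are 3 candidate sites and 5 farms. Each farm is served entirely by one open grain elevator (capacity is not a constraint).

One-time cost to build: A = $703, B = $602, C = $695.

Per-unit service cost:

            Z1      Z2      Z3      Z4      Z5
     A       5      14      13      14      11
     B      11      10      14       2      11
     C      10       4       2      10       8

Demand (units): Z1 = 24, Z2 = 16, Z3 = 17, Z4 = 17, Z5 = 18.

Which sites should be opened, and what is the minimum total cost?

For any fixed open set, each farm goes to its cheapest open site; total = fixed + service.
{C}: Z1→C 10·24=240, Z2→C 4·16=64, Z3→C 2·17=34, Z4→C 10·17=170, Z5→C 8·18=144. Service 652; fixed 695; total 1347.
{B}: service 894 + fixed 602 = 1496
{A}: service 1001 + fixed 703 = 1704
{A, B, C}: service 396 + fixed 2000 = 2396
No other subset beats 1347.

Open C only; minimum total cost 1347.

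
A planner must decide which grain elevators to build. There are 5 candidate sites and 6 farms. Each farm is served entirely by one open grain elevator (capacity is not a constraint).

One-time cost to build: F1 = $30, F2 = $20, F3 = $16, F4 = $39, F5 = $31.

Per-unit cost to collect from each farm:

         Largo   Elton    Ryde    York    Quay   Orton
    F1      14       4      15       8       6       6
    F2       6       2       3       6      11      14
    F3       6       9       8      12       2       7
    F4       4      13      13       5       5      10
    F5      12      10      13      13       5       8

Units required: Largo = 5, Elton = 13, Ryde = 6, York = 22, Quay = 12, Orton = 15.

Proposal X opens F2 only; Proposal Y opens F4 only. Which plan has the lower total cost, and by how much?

Proposal X is cheaper by 58.

Proposal X: {F2}: Largo→F2 6·5=30, Elton→F2 2·13=26, Ryde→F2 3·6=18, York→F2 6·22=132, Quay→F2 11·12=132, Orton→F2 14·15=210. Service 548; fixed 20; total 568.
Proposal Y: {F4}: Largo→F4 4·5=20, Elton→F4 13·13=169, Ryde→F4 13·6=78, York→F4 5·22=110, Quay→F4 5·12=60, Orton→F4 10·15=150. Service 587; fixed 39; total 626.
Difference: |568 − 626| = 58.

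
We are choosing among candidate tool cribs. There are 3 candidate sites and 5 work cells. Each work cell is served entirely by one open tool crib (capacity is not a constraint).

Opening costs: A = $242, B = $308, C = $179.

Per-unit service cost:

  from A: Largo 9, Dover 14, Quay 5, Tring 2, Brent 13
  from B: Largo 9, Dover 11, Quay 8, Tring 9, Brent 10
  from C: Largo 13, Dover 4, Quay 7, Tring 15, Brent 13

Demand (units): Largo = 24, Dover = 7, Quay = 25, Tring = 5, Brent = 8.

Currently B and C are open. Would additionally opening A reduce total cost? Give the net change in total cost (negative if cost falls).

Current service cost with {B, C}: 544.
Adding A: each work cell re-picks its cheapest; new service cost 459, saving 85.
Extra fixed cost: 242. Net change = 242 − 85 = 157.
(Totals: 1031 → 1188.)

No — net change +157 (cost rises by 157).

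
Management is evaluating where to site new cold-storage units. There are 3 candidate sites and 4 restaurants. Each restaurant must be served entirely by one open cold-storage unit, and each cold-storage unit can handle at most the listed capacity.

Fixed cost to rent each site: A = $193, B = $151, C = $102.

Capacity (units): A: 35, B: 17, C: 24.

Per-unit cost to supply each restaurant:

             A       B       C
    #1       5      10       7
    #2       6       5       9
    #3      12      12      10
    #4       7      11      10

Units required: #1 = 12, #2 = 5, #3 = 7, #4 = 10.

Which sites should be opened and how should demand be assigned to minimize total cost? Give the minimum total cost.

Open {A}: #1→A 5·12=60, #2→A 6·5=30, #3→A 12·7=84, #4→A 7·10=70.
Loads: A carries 34/35. Service 244; fixed 193; total 437.
Next best feasible plan costs 525.

Minimum total cost: 437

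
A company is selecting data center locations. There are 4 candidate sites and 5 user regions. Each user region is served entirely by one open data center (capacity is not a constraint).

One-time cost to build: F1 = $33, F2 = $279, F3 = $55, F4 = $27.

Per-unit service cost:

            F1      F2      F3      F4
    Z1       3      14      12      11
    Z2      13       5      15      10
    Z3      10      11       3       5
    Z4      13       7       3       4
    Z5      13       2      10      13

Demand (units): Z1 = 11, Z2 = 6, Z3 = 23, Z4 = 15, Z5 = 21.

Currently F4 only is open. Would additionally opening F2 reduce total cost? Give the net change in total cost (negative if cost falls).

Current service cost with {F4}: 629.
Adding F2: each user region re-picks its cheapest; new service cost 368, saving 261.
Extra fixed cost: 279. Net change = 279 − 261 = 18.
(Totals: 656 → 674.)

No — net change +18 (cost rises by 18).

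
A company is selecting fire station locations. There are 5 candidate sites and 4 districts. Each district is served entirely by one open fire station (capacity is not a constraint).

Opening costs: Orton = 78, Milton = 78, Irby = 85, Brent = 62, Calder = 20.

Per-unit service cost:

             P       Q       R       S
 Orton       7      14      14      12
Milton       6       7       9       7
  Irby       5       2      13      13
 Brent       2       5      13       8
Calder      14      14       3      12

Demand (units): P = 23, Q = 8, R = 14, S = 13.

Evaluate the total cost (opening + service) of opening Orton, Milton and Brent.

Total cost: 521

Each district is assigned to its cheapest site among the open ones.
{Orton, Milton, Brent}: P→Brent 2·23=46, Q→Brent 5·8=40, R→Milton 9·14=126, S→Milton 7·13=91. Service 303; fixed 218; total 521.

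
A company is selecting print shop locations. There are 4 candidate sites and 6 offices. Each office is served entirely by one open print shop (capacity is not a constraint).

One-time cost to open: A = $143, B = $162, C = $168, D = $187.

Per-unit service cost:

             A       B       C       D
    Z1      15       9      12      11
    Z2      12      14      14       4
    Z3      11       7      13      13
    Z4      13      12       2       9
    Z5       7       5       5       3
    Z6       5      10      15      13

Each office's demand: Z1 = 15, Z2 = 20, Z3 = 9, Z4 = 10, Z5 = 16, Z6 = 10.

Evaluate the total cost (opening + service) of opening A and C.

Total cost: 980

Each office is assigned to its cheapest site among the open ones.
{A, C}: Z1→C 12·15=180, Z2→A 12·20=240, Z3→A 11·9=99, Z4→C 2·10=20, Z5→C 5·16=80, Z6→A 5·10=50. Service 669; fixed 311; total 980.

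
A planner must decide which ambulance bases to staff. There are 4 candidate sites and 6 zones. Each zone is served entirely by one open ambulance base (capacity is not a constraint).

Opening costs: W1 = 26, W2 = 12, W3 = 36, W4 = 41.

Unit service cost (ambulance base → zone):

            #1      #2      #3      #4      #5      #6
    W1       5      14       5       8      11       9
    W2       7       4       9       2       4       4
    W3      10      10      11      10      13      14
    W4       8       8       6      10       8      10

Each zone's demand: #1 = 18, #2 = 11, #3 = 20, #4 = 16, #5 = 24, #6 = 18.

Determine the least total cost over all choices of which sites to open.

For any fixed open set, each zone goes to its cheapest open site; total = fixed + service.
{W1, W2}: #1→W1 5·18=90, #2→W2 4·11=44, #3→W1 5·20=100, #4→W2 2·16=32, #5→W2 4·24=96, #6→W2 4·18=72. Service 434; fixed 38; total 472.
{W1, W2, W3}: #1→W1 5·18=90, #2→W2 4·11=44, #3→W1 5·20=100, #4→W2 2·16=32, #5→W2 4·24=96, #6→W2 4·18=72. Service 434; fixed 74; total 508.
{W1, W2, W4}: service 434 + fixed 79 = 513
{W1, W2, W3, W4}: #1→W1 5·18=90, #2→W2 4·11=44, #3→W1 5·20=100, #4→W2 2·16=32, #5→W2 4·24=96, #6→W2 4·18=72. Service 434; fixed 115; total 549.
No other subset beats 472.

Minimum total cost: 472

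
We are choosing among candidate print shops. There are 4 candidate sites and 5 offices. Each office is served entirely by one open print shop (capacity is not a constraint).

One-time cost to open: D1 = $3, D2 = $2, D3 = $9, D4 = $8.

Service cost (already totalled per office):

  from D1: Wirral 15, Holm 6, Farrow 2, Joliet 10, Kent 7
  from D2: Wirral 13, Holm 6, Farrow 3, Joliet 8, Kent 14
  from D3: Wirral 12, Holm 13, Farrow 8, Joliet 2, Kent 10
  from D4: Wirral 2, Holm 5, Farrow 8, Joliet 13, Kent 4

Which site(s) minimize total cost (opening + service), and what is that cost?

Open D2 and D4; minimum total cost 32.

For any fixed open set, each office goes to its cheapest open site; total = fixed + service.
{D2, D4}: Wirral→D4 2, Holm→D4 5, Farrow→D2 3, Joliet→D2 8, Kent→D4 4. Service 22; fixed 10; total 32.
{D1, D2, D4}: service 21 + fixed 13 = 34
{D1, D4}: service 23 + fixed 11 = 34
{D1, D2, D3, D4}: service 15 + fixed 22 = 37
No other subset beats 32.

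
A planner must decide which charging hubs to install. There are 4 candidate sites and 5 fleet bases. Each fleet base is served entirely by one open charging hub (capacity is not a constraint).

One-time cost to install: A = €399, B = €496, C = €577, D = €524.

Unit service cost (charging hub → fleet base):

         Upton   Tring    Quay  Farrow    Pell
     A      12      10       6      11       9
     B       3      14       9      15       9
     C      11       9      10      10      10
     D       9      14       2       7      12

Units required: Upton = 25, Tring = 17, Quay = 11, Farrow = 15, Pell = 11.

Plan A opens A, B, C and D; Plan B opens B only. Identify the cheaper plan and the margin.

Plan A: {A, B, C, D}: Upton→B 3·25=75, Tring→C 9·17=153, Quay→D 2·11=22, Farrow→D 7·15=105, Pell→A 9·11=99. Service 454; fixed 1996; total 2450.
Plan B: {B}: Upton→B 3·25=75, Tring→B 14·17=238, Quay→B 9·11=99, Farrow→B 15·15=225, Pell→B 9·11=99. Service 736; fixed 496; total 1232.
Difference: |2450 − 1232| = 1218.

Plan B is cheaper by 1218.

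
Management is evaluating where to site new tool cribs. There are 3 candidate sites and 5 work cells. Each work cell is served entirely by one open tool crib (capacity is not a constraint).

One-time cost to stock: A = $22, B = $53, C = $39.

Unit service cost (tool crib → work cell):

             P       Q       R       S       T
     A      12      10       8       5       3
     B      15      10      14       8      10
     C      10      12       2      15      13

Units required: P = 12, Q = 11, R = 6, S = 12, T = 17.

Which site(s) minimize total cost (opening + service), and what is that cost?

Open A and C; minimum total cost 414.

For any fixed open set, each work cell goes to its cheapest open site; total = fixed + service.
{A, C}: P→C 10·12=120, Q→A 10·11=110, R→C 2·6=12, S→A 5·12=60, T→A 3·17=51. Service 353; fixed 61; total 414.
{A}: service 413 + fixed 22 = 435
{A, B, C}: service 353 + fixed 114 = 467
No other subset beats 414.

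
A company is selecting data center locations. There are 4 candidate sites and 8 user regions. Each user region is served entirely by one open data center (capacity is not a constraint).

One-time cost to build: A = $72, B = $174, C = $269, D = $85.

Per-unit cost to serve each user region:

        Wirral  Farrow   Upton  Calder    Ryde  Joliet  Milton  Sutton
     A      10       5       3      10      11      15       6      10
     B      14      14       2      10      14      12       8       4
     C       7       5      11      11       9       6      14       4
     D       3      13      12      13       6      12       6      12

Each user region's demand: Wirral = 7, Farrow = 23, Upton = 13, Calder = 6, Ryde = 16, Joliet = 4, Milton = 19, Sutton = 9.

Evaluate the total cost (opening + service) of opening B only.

Total cost: 1140

Each user region is assigned to its cheapest site among the open ones.
{B}: Wirral→B 14·7=98, Farrow→B 14·23=322, Upton→B 2·13=26, Calder→B 10·6=60, Ryde→B 14·16=224, Joliet→B 12·4=48, Milton→B 8·19=152, Sutton→B 4·9=36. Service 966; fixed 174; total 1140.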